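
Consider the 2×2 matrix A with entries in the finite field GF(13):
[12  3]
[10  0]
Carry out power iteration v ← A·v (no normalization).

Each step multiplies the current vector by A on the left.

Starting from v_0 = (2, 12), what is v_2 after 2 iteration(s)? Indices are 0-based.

v_2 = (0, 2)

v_0 = (2, 12).
v_1 = A·v_0 = (8, 7).
v_2 = A·v_1 = (0, 2).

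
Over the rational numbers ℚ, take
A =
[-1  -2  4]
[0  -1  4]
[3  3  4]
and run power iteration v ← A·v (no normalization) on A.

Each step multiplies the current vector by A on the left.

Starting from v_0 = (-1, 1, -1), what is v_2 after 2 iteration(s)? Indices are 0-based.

v_0 = (-1, 1, -1).
v_1 = A·v_0 = (-5, -5, -4).
v_2 = A·v_1 = (-1, -11, -46).

v_2 = (-1, -11, -46)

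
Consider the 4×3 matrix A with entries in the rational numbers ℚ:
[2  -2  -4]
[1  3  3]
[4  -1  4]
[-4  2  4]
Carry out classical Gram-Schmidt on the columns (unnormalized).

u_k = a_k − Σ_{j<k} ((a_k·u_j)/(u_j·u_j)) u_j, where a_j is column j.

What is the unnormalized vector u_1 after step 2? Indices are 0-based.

Step 1: u_0 = a_0 = (2, 1, 4, -4).
Step 2: u_1 = a_1 − (-13/37)·u_0 = (-48/37, 124/37, 15/37, 22/37).

u_1 = (-48/37, 124/37, 15/37, 22/37)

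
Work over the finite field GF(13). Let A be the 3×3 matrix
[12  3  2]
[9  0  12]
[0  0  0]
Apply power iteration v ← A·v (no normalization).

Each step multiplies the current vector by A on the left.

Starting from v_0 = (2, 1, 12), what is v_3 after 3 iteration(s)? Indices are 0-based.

v_3 = (6, 2, 0)

v_0 = (2, 1, 12).
v_1 = A·v_0 = (12, 6, 0).
v_2 = A·v_1 = (6, 4, 0).
v_3 = A·v_2 = (6, 2, 0).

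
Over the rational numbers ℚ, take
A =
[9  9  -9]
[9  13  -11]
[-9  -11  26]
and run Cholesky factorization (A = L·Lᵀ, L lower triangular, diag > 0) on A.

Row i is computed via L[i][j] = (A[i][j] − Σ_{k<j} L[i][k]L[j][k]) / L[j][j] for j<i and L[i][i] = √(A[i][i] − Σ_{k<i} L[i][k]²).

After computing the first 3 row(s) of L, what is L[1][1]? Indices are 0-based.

Step 1: L[0][0] = √(9) = 3.
  L[1][0] = (9) / L[0][0] = 3.
Step 2: L[1][1] = √(4) = 2.
  L[2][0] = (-9) / L[0][0] = -3.
  L[2][1] = (-2) / L[1][1] = -1.
Step 3: L[2][2] = √(16) = 4.

L[1][1] = 2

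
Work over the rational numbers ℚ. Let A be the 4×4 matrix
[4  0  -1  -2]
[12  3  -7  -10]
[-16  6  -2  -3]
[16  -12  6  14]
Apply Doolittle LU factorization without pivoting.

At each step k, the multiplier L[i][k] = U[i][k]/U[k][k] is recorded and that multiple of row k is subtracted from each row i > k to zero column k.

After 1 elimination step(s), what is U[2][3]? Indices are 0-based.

U[2][3] = -11

k=0: U[0][0]=4
  eliminate (1,0): mult=3, new row 1: (0, 3, -4, -4); set L[1][0]=3
  eliminate (2,0): mult=-4, new row 2: (0, 6, -6, -11); set L[2][0]=-4
  eliminate (3,0): mult=4, new row 3: (0, -12, 10, 22); set L[3][0]=4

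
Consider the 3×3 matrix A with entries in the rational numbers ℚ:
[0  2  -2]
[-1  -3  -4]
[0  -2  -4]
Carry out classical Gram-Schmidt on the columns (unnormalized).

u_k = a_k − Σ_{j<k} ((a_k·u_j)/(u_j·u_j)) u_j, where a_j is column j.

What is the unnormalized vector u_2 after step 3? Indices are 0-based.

Step 1: u_0 = a_0 = (0, -1, 0).
Step 2: u_1 = a_1 − (3)·u_0 = (2, 0, -2).
Step 3: u_2 = a_2 − (4)·u_0 − (1/2)·u_1 = (-3, 0, -3).

u_2 = (-3, 0, -3)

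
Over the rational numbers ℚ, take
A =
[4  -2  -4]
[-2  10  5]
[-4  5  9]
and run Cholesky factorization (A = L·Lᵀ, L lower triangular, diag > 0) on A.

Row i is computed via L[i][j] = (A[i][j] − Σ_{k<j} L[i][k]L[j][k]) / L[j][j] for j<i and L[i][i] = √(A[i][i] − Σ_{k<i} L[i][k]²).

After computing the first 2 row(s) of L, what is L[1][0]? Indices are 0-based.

Step 1: L[0][0] = √(4) = 2.
  L[1][0] = (-2) / L[0][0] = -1.
Step 2: L[1][1] = √(9) = 3.

L[1][0] = -1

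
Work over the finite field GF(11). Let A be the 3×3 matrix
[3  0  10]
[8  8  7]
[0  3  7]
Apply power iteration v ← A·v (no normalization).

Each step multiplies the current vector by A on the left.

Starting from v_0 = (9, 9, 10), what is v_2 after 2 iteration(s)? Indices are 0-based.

v_0 = (9, 9, 10).
v_1 = A·v_0 = (6, 5, 9).
v_2 = A·v_1 = (9, 8, 1).

v_2 = (9, 8, 1)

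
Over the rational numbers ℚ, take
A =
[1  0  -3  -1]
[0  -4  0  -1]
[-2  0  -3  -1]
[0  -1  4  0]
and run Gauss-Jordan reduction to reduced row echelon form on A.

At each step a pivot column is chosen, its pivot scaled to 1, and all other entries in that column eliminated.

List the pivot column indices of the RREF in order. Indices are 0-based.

pivot columns: 0, 1, 2, 3

step 1: normalize row 0 (÷1) = (1, 0, -3, -1)
  row 2: subtract -2×row0 = (0, 0, -9, -3)
step 2: normalize row 1 (÷-4) = (0, 1, 0, 1/4)
  row 3: subtract -1×row1 = (0, 0, 4, 1/4)
step 3: normalize row 2 (÷-9) = (0, 0, 1, 1/3)
  row 0: subtract -3×row2 = (1, 0, 0, 0)
  row 3: subtract 4×row2 = (0, 0, 0, -13/12)
step 4: normalize row 3 (÷-13/12) = (0, 0, 0, 1)
  row 1: subtract 1/4×row3 = (0, 1, 0, 0)
  row 2: subtract 1/3×row3 = (0, 0, 1, 0)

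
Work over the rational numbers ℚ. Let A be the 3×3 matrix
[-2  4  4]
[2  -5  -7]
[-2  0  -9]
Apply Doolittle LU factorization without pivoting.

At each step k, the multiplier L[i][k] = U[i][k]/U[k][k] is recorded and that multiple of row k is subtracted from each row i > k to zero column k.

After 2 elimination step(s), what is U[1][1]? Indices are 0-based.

U[1][1] = -1

Step 1: pivot at (0,0) is -2.
  row1 ← row1 − (-1)·row0  ⇒  L[1][0]=-1, U row1=(0, -1, -3)
  row2 ← row2 − (1)·row0  ⇒  L[2][0]=1, U row2=(0, -4, -13)
Step 2: pivot at (1,1) is -1.
  row2 ← row2 − (4)·row1  ⇒  L[2][1]=4, U row2=(0, 0, -1)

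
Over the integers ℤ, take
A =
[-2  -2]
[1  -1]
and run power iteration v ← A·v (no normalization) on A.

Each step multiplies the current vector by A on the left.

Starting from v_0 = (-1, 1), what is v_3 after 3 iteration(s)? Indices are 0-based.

v_3 = (-12, 2)

v_0 = (-1, 1).
v_1 = A·v_0 = (0, -2).
v_2 = A·v_1 = (4, 2).
v_3 = A·v_2 = (-12, 2).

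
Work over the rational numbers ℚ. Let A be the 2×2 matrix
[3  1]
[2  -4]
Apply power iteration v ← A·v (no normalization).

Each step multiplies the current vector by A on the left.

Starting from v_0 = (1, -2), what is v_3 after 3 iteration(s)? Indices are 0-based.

v_3 = (1, 178)

v_0 = (1, -2).
v_1 = A·v_0 = (1, 10).
v_2 = A·v_1 = (13, -38).
v_3 = A·v_2 = (1, 178).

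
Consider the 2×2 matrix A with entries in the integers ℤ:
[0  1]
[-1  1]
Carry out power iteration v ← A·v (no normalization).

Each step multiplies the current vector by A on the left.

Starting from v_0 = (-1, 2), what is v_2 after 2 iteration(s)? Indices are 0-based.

v_2 = (3, 1)

v_0 = (-1, 2).
v_1 = A·v_0 = (2, 3).
v_2 = A·v_1 = (3, 1).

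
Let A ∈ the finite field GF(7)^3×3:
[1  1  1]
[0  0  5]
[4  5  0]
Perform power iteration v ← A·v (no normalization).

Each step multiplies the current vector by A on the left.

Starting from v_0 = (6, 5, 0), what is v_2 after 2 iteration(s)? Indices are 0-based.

v_2 = (4, 0, 2)

v_0 = (6, 5, 0).
v_1 = A·v_0 = (4, 0, 0).
v_2 = A·v_1 = (4, 0, 2).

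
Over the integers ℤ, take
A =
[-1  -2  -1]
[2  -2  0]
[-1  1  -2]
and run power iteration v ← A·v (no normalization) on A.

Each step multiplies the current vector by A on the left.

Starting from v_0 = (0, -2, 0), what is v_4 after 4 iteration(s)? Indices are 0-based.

v_4 = (32, 52, -30)

v_0 = (0, -2, 0).
v_1 = A·v_0 = (4, 4, -2).
v_2 = A·v_1 = (-10, 0, 4).
v_3 = A·v_2 = (6, -20, 2).
v_4 = A·v_3 = (32, 52, -30).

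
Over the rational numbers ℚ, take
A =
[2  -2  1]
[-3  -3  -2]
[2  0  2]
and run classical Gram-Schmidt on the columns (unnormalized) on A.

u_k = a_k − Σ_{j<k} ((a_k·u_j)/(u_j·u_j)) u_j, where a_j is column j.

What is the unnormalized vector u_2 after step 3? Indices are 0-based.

u_2 = (-15/49, 10/49, 30/49)

Step 1: u_0 = a_0 = (2, -3, 2).
Step 2: u_1 = a_1 − (5/17)·u_0 = (-44/17, -36/17, -10/17).
Step 3: u_2 = a_2 − (12/17)·u_0 − (2/49)·u_1 = (-15/49, 10/49, 30/49).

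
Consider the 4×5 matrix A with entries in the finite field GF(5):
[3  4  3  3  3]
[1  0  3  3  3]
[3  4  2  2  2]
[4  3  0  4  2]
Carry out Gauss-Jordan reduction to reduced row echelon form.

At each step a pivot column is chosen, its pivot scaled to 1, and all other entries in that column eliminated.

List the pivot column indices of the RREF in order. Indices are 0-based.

[1] R0 /= 3  ⇒  (1, 3, 1, 1, 1)
     R1 -= 1·R0  ⇒  (0, 2, 2, 2, 2)
     R2 -= 3·R0  ⇒  (0, 0, 4, 4, 4)
     R3 -= 4·R0  ⇒  (0, 1, 1, 0, 3)
[2] R1 /= 2  ⇒  (0, 1, 1, 1, 1)
     R0 -= 3·R1  ⇒  (1, 0, 3, 3, 3)
     R3 -= 1·R1  ⇒  (0, 0, 0, 4, 2)
[3] R2 /= 4  ⇒  (0, 0, 1, 1, 1)
     R0 -= 3·R2  ⇒  (1, 0, 0, 0, 0)
     R1 -= 1·R2  ⇒  (0, 1, 0, 0, 0)
[4] R3 /= 4  ⇒  (0, 0, 0, 1, 3)
     R2 -= 1·R3  ⇒  (0, 0, 1, 0, 3)

pivot columns: 0, 1, 2, 3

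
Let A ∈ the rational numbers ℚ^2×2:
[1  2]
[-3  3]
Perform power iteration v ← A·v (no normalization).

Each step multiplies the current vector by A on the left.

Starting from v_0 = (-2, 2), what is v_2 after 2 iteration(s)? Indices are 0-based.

v_2 = (26, 30)

v_0 = (-2, 2).
v_1 = A·v_0 = (2, 12).
v_2 = A·v_1 = (26, 30).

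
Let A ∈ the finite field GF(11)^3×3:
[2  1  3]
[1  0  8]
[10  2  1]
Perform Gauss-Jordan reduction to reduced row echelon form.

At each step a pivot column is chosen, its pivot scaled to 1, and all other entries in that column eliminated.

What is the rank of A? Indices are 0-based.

step 1: normalize row 0 (÷2) = (1, 6, 7)
  row 1: subtract 1×row0 = (0, 5, 1)
  row 2: subtract 10×row0 = (0, 8, 8)
step 2: normalize row 1 (÷5) = (0, 1, 9)
  row 0: subtract 6×row1 = (1, 0, 8)
  row 2: subtract 8×row1 = (0, 0, 2)
step 3: normalize row 2 (÷2) = (0, 0, 1)
  row 0: subtract 8×row2 = (1, 0, 0)
  row 1: subtract 9×row2 = (0, 1, 0)

rank = 3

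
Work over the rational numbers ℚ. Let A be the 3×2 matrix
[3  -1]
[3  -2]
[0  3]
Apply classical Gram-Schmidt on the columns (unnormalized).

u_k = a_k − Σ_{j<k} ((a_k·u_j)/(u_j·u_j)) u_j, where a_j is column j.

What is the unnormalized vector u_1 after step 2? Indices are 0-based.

Step 1: u_0 = a_0 = (3, 3, 0).
Step 2: u_1 = a_1 − (-1/2)·u_0 = (1/2, -1/2, 3).

u_1 = (1/2, -1/2, 3)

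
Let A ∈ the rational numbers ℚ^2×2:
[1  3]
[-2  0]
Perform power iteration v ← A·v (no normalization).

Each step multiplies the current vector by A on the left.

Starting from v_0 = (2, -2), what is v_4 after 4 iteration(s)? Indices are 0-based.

v_0 = (2, -2).
v_1 = A·v_0 = (-4, -4).
v_2 = A·v_1 = (-16, 8).
v_3 = A·v_2 = (8, 32).
v_4 = A·v_3 = (104, -16).

v_4 = (104, -16)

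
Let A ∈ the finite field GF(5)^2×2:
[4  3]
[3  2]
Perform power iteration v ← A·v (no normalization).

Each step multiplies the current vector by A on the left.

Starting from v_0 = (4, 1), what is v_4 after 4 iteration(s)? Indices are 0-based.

v_4 = (0, 4)

v_0 = (4, 1).
v_1 = A·v_0 = (4, 4).
v_2 = A·v_1 = (3, 0).
v_3 = A·v_2 = (2, 4).
v_4 = A·v_3 = (0, 4).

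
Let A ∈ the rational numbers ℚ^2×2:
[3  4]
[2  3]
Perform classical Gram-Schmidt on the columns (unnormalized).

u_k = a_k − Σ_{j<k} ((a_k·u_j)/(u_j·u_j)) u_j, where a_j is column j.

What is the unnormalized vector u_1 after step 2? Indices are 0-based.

u_1 = (-2/13, 3/13)

Step 1: u_0 = a_0 = (3, 2).
Step 2: u_1 = a_1 − (18/13)·u_0 = (-2/13, 3/13).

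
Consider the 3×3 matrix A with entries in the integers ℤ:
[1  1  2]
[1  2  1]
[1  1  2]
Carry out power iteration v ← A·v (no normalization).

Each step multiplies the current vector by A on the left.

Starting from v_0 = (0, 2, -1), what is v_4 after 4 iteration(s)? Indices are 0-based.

v_0 = (0, 2, -1).
v_1 = A·v_0 = (0, 3, 0).
v_2 = A·v_1 = (3, 6, 3).
v_3 = A·v_2 = (15, 18, 15).
v_4 = A·v_3 = (63, 66, 63).

v_4 = (63, 66, 63)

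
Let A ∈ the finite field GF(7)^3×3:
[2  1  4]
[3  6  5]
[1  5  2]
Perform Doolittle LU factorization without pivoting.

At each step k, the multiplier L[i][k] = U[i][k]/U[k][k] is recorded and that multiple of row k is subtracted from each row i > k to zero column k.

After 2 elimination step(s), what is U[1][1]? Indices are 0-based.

k=0: U[0][0]=2
  eliminate (1,0): mult=5, new row 1: (0, 1, 6); set L[1][0]=5
  eliminate (2,0): mult=4, new row 2: (0, 1, 0); set L[2][0]=4
k=1: U[1][1]=1
  eliminate (2,1): mult=1, new row 2: (0, 0, 1); set L[2][1]=1

U[1][1] = 1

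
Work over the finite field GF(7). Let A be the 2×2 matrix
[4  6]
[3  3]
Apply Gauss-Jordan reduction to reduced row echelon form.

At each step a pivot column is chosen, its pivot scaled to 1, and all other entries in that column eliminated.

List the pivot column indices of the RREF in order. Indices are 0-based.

pivot(0,0)=4: scale R0 → (1, 5)
  clear (1,0): R1 −= (3)R0 → (0, 2)
pivot(1,1)=2: scale R1 → (0, 1)
  clear (0,1): R0 −= (5)R1 → (1, 0)

pivot columns: 0, 1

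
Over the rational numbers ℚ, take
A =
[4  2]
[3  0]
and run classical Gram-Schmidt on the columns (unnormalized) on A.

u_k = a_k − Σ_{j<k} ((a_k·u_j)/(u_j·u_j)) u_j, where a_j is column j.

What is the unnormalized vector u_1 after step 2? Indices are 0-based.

Step 1: u_0 = a_0 = (4, 3).
Step 2: u_1 = a_1 − (8/25)·u_0 = (18/25, -24/25).

u_1 = (18/25, -24/25)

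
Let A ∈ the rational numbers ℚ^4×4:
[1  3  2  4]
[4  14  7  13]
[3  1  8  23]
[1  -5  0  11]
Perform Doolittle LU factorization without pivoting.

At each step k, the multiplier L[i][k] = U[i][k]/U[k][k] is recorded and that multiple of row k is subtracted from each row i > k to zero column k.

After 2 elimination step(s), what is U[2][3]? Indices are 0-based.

Step 1: pivot at (0,0) is 1.
  row1 ← row1 − (4)·row0  ⇒  L[1][0]=4, U row1=(0, 2, -1, -3)
  row2 ← row2 − (3)·row0  ⇒  L[2][0]=3, U row2=(0, -8, 2, 11)
  row3 ← row3 − (1)·row0  ⇒  L[3][0]=1, U row3=(0, -8, -2, 7)
Step 2: pivot at (1,1) is 2.
  row2 ← row2 − (-4)·row1  ⇒  L[2][1]=-4, U row2=(0, 0, -2, -1)
  row3 ← row3 − (-4)·row1  ⇒  L[3][1]=-4, U row3=(0, 0, -6, -5)

U[2][3] = -1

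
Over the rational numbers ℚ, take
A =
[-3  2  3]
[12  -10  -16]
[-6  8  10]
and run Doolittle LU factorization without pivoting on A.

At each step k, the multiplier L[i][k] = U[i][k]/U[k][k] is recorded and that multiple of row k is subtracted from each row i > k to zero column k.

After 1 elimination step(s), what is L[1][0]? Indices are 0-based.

k=0: U[0][0]=-3
  eliminate (1,0): mult=-4, new row 1: (0, -2, -4); set L[1][0]=-4
  eliminate (2,0): mult=2, new row 2: (0, 4, 4); set L[2][0]=2

L[1][0] = -4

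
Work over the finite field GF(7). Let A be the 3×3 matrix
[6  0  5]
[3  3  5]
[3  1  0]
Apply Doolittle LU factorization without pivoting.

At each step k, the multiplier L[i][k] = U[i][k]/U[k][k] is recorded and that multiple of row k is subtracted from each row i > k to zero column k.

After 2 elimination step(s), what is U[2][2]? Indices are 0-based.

U[2][2] = 6

[col 0] pivot 6
  R1 -= 4*R0 → (0, 3, 6)  (L[1][0] := 4)
  R2 -= 4*R0 → (0, 1, 1)  (L[2][0] := 4)
[col 1] pivot 3
  R2 -= 5*R1 → (0, 0, 6)  (L[2][1] := 5)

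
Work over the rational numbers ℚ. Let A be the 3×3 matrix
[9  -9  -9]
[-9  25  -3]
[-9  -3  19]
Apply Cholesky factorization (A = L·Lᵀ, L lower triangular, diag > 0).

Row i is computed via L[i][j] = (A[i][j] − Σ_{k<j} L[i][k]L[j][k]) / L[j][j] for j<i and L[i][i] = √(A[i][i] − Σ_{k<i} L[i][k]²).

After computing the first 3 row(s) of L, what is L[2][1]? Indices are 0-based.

Step 1: L[0][0] = √(9) = 3.
  L[1][0] = (-9) / L[0][0] = -3.
Step 2: L[1][1] = √(16) = 4.
  L[2][0] = (-9) / L[0][0] = -3.
  L[2][1] = (-12) / L[1][1] = -3.
Step 3: L[2][2] = √(1) = 1.

L[2][1] = -3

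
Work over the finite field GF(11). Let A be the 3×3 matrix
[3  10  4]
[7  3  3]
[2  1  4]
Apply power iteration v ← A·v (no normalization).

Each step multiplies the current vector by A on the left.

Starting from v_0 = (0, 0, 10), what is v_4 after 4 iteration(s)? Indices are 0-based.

v_0 = (0, 0, 10).
v_1 = A·v_0 = (7, 8, 7).
v_2 = A·v_1 = (8, 6, 6).
v_3 = A·v_2 = (9, 4, 2).
v_4 = A·v_3 = (9, 4, 8).

v_4 = (9, 4, 8)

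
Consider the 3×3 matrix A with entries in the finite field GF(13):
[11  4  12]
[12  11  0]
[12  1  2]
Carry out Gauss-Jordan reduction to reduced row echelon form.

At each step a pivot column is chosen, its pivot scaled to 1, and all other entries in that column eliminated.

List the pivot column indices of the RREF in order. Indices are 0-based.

[1] R0 /= 11  ⇒  (1, 11, 7)
     R1 -= 12·R0  ⇒  (0, 9, 7)
     R2 -= 12·R0  ⇒  (0, 12, 9)
[2] R1 /= 9  ⇒  (0, 1, 8)
     R0 -= 11·R1  ⇒  (1, 0, 10)
     R2 -= 12·R1  ⇒  (0, 0, 4)
[3] R2 /= 4  ⇒  (0, 0, 1)
     R0 -= 10·R2  ⇒  (1, 0, 0)
     R1 -= 8·R2  ⇒  (0, 1, 0)

pivot columns: 0, 1, 2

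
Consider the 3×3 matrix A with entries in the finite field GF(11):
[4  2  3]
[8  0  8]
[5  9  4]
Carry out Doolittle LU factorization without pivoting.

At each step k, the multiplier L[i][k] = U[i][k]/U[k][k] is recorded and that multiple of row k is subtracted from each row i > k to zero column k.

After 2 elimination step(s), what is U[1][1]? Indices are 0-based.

U[1][1] = 7

k=0: U[0][0]=4
  eliminate (1,0): mult=2, new row 1: (0, 7, 2); set L[1][0]=2
  eliminate (2,0): mult=4, new row 2: (0, 1, 3); set L[2][0]=4
k=1: U[1][1]=7
  eliminate (2,1): mult=8, new row 2: (0, 0, 9); set L[2][1]=8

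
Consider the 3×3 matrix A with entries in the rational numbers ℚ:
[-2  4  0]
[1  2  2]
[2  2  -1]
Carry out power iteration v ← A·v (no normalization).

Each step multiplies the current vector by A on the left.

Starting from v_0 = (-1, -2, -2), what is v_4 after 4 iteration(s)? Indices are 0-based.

v_0 = (-1, -2, -2).
v_1 = A·v_0 = (-6, -9, -4).
v_2 = A·v_1 = (-24, -32, -26).
v_3 = A·v_2 = (-80, -140, -86).
v_4 = A·v_3 = (-400, -532, -354).

v_4 = (-400, -532, -354)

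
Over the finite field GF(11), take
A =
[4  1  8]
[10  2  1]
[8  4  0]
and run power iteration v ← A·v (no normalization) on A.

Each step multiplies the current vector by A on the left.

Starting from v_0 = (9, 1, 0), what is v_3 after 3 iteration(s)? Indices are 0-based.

v_3 = (6, 9, 9)

v_0 = (9, 1, 0).
v_1 = A·v_0 = (4, 4, 10).
v_2 = A·v_1 = (1, 3, 4).
v_3 = A·v_2 = (6, 9, 9).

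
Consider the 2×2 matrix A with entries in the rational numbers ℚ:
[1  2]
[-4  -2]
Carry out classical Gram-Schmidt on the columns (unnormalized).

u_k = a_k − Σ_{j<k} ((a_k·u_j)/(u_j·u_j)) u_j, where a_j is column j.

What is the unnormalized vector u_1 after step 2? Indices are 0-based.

Step 1: u_0 = a_0 = (1, -4).
Step 2: u_1 = a_1 − (10/17)·u_0 = (24/17, 6/17).

u_1 = (24/17, 6/17)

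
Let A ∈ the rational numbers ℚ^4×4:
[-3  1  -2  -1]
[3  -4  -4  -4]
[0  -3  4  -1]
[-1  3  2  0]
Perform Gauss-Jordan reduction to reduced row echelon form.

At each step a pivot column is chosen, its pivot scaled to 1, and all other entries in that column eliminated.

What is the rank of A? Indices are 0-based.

rank = 4

pivot(0,0)=-3: scale R0 → (1, -1/3, 2/3, 1/3)
  clear (1,0): R1 −= (3)R0 → (0, -3, -6, -5)
  clear (3,0): R3 −= (-1)R0 → (0, 8/3, 8/3, 1/3)
pivot(1,1)=-3: scale R1 → (0, 1, 2, 5/3)
  clear (0,1): R0 −= (-1/3)R1 → (1, 0, 4/3, 8/9)
  clear (2,1): R2 −= (-3)R1 → (0, 0, 10, 4)
  clear (3,1): R3 −= (8/3)R1 → (0, 0, -8/3, -37/9)
pivot(2,2)=10: scale R2 → (0, 0, 1, 2/5)
  clear (0,2): R0 −= (4/3)R2 → (1, 0, 0, 16/45)
  clear (1,2): R1 −= (2)R2 → (0, 1, 0, 13/15)
  clear (3,2): R3 −= (-8/3)R2 → (0, 0, 0, -137/45)
pivot(3,3)=-137/45: scale R3 → (0, 0, 0, 1)
  clear (0,3): R0 −= (16/45)R3 → (1, 0, 0, 0)
  clear (1,3): R1 −= (13/15)R3 → (0, 1, 0, 0)
  clear (2,3): R2 −= (2/5)R3 → (0, 0, 1, 0)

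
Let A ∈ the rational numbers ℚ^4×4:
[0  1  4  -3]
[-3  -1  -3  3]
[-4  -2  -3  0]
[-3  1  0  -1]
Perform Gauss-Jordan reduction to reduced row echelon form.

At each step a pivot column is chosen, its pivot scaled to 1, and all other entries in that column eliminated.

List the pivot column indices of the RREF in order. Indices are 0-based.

[1] R0 <-> R1
[1] R0 /= -3  ⇒  (1, 1/3, 1, -1)
     R2 -= -4·R0  ⇒  (0, -2/3, 1, -4)
     R3 -= -3·R0  ⇒  (0, 2, 3, -4)
[2] R1 /= 1  ⇒  (0, 1, 4, -3)
     R0 -= 1/3·R1  ⇒  (1, 0, -1/3, 0)
     R2 -= -2/3·R1  ⇒  (0, 0, 11/3, -6)
     R3 -= 2·R1  ⇒  (0, 0, -5, 2)
[3] R2 /= 11/3  ⇒  (0, 0, 1, -18/11)
     R0 -= -1/3·R2  ⇒  (1, 0, 0, -6/11)
     R1 -= 4·R2  ⇒  (0, 1, 0, 39/11)
     R3 -= -5·R2  ⇒  (0, 0, 0, -68/11)
[4] R3 /= -68/11  ⇒  (0, 0, 0, 1)
     R0 -= -6/11·R3  ⇒  (1, 0, 0, 0)
     R1 -= 39/11·R3  ⇒  (0, 1, 0, 0)
     R2 -= -18/11·R3  ⇒  (0, 0, 1, 0)

pivot columns: 0, 1, 2, 3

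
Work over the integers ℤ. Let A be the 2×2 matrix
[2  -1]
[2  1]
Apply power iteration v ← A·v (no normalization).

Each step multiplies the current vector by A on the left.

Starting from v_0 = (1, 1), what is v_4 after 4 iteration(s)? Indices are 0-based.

v_0 = (1, 1).
v_1 = A·v_0 = (1, 3).
v_2 = A·v_1 = (-1, 5).
v_3 = A·v_2 = (-7, 3).
v_4 = A·v_3 = (-17, -11).

v_4 = (-17, -11)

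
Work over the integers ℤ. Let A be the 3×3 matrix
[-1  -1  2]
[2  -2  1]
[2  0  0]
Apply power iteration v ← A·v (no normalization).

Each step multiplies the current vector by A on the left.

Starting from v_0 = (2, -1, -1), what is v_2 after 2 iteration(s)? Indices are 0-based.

v_2 = (6, -12, -6)

v_0 = (2, -1, -1).
v_1 = A·v_0 = (-3, 5, 4).
v_2 = A·v_1 = (6, -12, -6).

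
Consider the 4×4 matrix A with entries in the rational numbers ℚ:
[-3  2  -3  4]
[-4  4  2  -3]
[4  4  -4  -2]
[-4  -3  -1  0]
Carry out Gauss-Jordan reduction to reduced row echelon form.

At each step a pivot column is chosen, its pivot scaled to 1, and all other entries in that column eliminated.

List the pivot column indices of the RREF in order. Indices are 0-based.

step 1: normalize row 0 (÷-3) = (1, -2/3, 1, -4/3)
  row 1: subtract -4×row0 = (0, 4/3, 6, -25/3)
  row 2: subtract 4×row0 = (0, 20/3, -8, 10/3)
  row 3: subtract -4×row0 = (0, -17/3, 3, -16/3)
step 2: normalize row 1 (÷4/3) = (0, 1, 9/2, -25/4)
  row 0: subtract -2/3×row1 = (1, 0, 4, -11/2)
  row 2: subtract 20/3×row1 = (0, 0, -38, 45)
  row 3: subtract -17/3×row1 = (0, 0, 57/2, -163/4)
step 3: normalize row 2 (÷-38) = (0, 0, 1, -45/38)
  row 0: subtract 4×row2 = (1, 0, 0, -29/38)
  row 1: subtract 9/2×row2 = (0, 1, 0, -35/38)
  row 3: subtract 57/2×row2 = (0, 0, 0, -7)
step 4: normalize row 3 (÷-7) = (0, 0, 0, 1)
  row 0: subtract -29/38×row3 = (1, 0, 0, 0)
  row 1: subtract -35/38×row3 = (0, 1, 0, 0)
  row 2: subtract -45/38×row3 = (0, 0, 1, 0)

pivot columns: 0, 1, 2, 3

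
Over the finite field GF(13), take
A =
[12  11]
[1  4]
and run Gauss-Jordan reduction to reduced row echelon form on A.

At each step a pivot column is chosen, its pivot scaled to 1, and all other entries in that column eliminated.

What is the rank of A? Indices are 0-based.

rank = 2

[1] R0 /= 12  ⇒  (1, 2)
     R1 -= 1·R0  ⇒  (0, 2)
[2] R1 /= 2  ⇒  (0, 1)
     R0 -= 2·R1  ⇒  (1, 0)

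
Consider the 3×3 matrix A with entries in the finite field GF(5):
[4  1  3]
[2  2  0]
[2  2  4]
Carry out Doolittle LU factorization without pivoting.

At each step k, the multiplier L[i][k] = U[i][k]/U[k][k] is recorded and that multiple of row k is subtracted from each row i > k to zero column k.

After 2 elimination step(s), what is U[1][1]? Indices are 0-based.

U[1][1] = 4

Step 1: pivot at (0,0) is 4.
  row1 ← row1 − (3)·row0  ⇒  L[1][0]=3, U row1=(0, 4, 1)
  row2 ← row2 − (3)·row0  ⇒  L[2][0]=3, U row2=(0, 4, 0)
Step 2: pivot at (1,1) is 4.
  row2 ← row2 − (1)·row1  ⇒  L[2][1]=1, U row2=(0, 0, 4)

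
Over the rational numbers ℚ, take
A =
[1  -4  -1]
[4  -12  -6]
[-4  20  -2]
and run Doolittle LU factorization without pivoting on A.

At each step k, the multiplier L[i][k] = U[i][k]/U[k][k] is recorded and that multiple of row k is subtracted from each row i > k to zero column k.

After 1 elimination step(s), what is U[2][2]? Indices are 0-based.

k=0: U[0][0]=1
  eliminate (1,0): mult=4, new row 1: (0, 4, -2); set L[1][0]=4
  eliminate (2,0): mult=-4, new row 2: (0, 4, -6); set L[2][0]=-4

U[2][2] = -6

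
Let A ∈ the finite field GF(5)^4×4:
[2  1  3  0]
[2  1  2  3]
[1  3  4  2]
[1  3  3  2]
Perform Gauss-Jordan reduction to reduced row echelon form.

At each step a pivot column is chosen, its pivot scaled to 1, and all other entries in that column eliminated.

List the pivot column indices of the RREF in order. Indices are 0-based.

step 1: normalize row 0 (÷2) = (1, 3, 4, 0)
  row 1: subtract 2×row0 = (0, 0, 4, 3)
  row 2: subtract 1×row0 = (0, 0, 0, 2)
  row 3: subtract 1×row0 = (0, 0, 4, 2)
skip col 1 (zero from row 1)
step 2: normalize row 1 (÷4) = (0, 0, 1, 2)
  row 0: subtract 4×row1 = (1, 3, 0, 2)
  row 3: subtract 4×row1 = (0, 0, 0, 4)
step 3: normalize row 2 (÷2) = (0, 0, 0, 1)
  row 0: subtract 2×row2 = (1, 3, 0, 0)
  row 1: subtract 2×row2 = (0, 0, 1, 0)
  row 3: subtract 4×row2 = (0, 0, 0, 0)

pivot columns: 0, 2, 3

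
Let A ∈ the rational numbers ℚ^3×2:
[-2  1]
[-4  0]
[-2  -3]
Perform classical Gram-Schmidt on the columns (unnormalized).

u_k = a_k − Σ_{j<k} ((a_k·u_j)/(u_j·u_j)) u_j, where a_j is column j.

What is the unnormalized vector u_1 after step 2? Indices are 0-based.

u_1 = (4/3, 2/3, -8/3)

Step 1: u_0 = a_0 = (-2, -4, -2).
Step 2: u_1 = a_1 − (1/6)·u_0 = (4/3, 2/3, -8/3).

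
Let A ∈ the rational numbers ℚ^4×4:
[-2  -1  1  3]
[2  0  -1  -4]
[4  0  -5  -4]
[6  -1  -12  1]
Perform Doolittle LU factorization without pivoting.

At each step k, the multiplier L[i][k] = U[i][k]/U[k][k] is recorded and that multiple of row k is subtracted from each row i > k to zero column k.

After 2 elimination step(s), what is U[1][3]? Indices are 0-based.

Step 1: pivot at (0,0) is -2.
  row1 ← row1 − (-1)·row0  ⇒  L[1][0]=-1, U row1=(0, -1, 0, -1)
  row2 ← row2 − (-2)·row0  ⇒  L[2][0]=-2, U row2=(0, -2, -3, 2)
  row3 ← row3 − (-3)·row0  ⇒  L[3][0]=-3, U row3=(0, -4, -9, 10)
Step 2: pivot at (1,1) is -1.
  row2 ← row2 − (2)·row1  ⇒  L[2][1]=2, U row2=(0, 0, -3, 4)
  row3 ← row3 − (4)·row1  ⇒  L[3][1]=4, U row3=(0, 0, -9, 14)

U[1][3] = -1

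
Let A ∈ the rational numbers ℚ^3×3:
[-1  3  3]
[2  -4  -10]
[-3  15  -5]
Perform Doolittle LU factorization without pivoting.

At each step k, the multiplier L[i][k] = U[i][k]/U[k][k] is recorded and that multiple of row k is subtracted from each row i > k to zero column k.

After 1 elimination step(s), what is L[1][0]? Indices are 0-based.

k=0: U[0][0]=-1
  eliminate (1,0): mult=-2, new row 1: (0, 2, -4); set L[1][0]=-2
  eliminate (2,0): mult=3, new row 2: (0, 6, -14); set L[2][0]=3

L[1][0] = -2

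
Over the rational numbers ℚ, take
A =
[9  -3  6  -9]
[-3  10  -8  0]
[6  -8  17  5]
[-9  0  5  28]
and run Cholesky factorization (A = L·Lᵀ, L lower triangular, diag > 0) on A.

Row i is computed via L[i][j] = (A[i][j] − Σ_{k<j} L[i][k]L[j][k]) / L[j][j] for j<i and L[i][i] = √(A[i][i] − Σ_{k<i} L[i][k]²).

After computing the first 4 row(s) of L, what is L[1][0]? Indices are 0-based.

Step 1: L[0][0] = √(9) = 3.
  L[1][0] = (-3) / L[0][0] = -1.
Step 2: L[1][1] = √(9) = 3.
  L[2][0] = (6) / L[0][0] = 2.
  L[2][1] = (-6) / L[1][1] = -2.
Step 3: L[2][2] = √(9) = 3.
  L[3][0] = (-9) / L[0][0] = -3.
  L[3][1] = (-3) / L[1][1] = -1.
  L[3][2] = (9) / L[2][2] = 3.
Step 4: L[3][3] = √(9) = 3.

L[1][0] = -1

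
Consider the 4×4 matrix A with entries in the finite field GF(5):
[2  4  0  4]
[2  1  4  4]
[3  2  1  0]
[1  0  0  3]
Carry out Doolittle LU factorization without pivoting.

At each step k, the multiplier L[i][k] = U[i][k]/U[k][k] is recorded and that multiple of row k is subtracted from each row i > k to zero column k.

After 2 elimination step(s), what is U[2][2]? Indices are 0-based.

U[2][2] = 4

[col 0] pivot 2
  R1 -= 1*R0 → (0, 2, 4, 0)  (L[1][0] := 1)
  R2 -= 4*R0 → (0, 1, 1, 4)  (L[2][0] := 4)
  R3 -= 3*R0 → (0, 3, 0, 1)  (L[3][0] := 3)
[col 1] pivot 2
  R2 -= 3*R1 → (0, 0, 4, 4)  (L[2][1] := 3)
  R3 -= 4*R1 → (0, 0, 4, 1)  (L[3][1] := 4)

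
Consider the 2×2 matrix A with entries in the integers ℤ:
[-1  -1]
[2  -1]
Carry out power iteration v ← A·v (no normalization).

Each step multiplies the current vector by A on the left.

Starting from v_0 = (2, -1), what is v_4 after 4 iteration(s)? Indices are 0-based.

v_0 = (2, -1).
v_1 = A·v_0 = (-1, 5).
v_2 = A·v_1 = (-4, -7).
v_3 = A·v_2 = (11, -1).
v_4 = A·v_3 = (-10, 23).

v_4 = (-10, 23)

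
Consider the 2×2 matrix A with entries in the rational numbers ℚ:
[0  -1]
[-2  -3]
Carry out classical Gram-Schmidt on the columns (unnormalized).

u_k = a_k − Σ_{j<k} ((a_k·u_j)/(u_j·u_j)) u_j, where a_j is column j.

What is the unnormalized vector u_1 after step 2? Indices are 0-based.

u_1 = (-1, 0)

Step 1: u_0 = a_0 = (0, -2).
Step 2: u_1 = a_1 − (3/2)·u_0 = (-1, 0).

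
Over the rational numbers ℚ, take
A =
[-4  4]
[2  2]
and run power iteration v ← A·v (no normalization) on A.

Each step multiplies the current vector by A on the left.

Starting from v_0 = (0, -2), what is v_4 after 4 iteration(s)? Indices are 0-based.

v_4 = (576, -352)

v_0 = (0, -2).
v_1 = A·v_0 = (-8, -4).
v_2 = A·v_1 = (16, -24).
v_3 = A·v_2 = (-160, -16).
v_4 = A·v_3 = (576, -352).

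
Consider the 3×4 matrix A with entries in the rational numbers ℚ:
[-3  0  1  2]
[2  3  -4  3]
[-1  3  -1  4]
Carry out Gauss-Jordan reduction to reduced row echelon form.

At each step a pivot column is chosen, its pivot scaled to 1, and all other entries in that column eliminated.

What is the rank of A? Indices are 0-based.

rank = 3

pivot(0,0)=-3: scale R0 → (1, 0, -1/3, -2/3)
  clear (1,0): R1 −= (2)R0 → (0, 3, -10/3, 13/3)
  clear (2,0): R2 −= (-1)R0 → (0, 3, -4/3, 10/3)
pivot(1,1)=3: scale R1 → (0, 1, -10/9, 13/9)
  clear (2,1): R2 −= (3)R1 → (0, 0, 2, -1)
pivot(2,2)=2: scale R2 → (0, 0, 1, -1/2)
  clear (0,2): R0 −= (-1/3)R2 → (1, 0, 0, -5/6)
  clear (1,2): R1 −= (-10/9)R2 → (0, 1, 0, 8/9)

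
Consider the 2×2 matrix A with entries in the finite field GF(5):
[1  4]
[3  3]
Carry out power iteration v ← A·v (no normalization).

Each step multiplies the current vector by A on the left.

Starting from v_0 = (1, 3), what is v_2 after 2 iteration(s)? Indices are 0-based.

v_2 = (1, 0)

v_0 = (1, 3).
v_1 = A·v_0 = (3, 2).
v_2 = A·v_1 = (1, 0).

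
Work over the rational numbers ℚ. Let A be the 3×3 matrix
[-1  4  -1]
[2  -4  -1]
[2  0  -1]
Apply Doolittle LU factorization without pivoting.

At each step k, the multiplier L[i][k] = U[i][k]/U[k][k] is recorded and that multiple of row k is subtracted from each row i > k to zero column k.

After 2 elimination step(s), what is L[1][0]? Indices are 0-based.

L[1][0] = -2

[col 0] pivot -1
  R1 -= -2*R0 → (0, 4, -3)  (L[1][0] := -2)
  R2 -= -2*R0 → (0, 8, -3)  (L[2][0] := -2)
[col 1] pivot 4
  R2 -= 2*R1 → (0, 0, 3)  (L[2][1] := 2)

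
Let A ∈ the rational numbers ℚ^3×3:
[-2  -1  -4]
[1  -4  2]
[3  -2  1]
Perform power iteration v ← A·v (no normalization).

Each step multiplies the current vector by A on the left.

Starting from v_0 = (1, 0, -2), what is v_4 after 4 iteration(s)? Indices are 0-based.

v_4 = (447, -30, -250)

v_0 = (1, 0, -2).
v_1 = A·v_0 = (6, -3, 1).
v_2 = A·v_1 = (-13, 20, 25).
v_3 = A·v_2 = (-94, -43, -54).
v_4 = A·v_3 = (447, -30, -250).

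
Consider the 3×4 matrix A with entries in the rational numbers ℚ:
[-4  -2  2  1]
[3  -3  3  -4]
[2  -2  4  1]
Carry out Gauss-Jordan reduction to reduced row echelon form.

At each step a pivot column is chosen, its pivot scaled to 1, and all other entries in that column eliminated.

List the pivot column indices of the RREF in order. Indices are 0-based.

pivot(0,0)=-4: scale R0 → (1, 1/2, -1/2, -1/4)
  clear (1,0): R1 −= (3)R0 → (0, -9/2, 9/2, -13/4)
  clear (2,0): R2 −= (2)R0 → (0, -3, 5, 3/2)
pivot(1,1)=-9/2: scale R1 → (0, 1, -1, 13/18)
  clear (0,1): R0 −= (1/2)R1 → (1, 0, 0, -11/18)
  clear (2,1): R2 −= (-3)R1 → (0, 0, 2, 11/3)
pivot(2,2)=2: scale R2 → (0, 0, 1, 11/6)
  clear (1,2): R1 −= (-1)R2 → (0, 1, 0, 23/9)

pivot columns: 0, 1, 2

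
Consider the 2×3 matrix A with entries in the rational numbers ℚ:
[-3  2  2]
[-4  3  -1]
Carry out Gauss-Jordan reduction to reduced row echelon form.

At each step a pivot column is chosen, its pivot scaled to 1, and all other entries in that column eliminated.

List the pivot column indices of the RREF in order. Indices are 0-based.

pivot(0,0)=-3: scale R0 → (1, -2/3, -2/3)
  clear (1,0): R1 −= (-4)R0 → (0, 1/3, -11/3)
pivot(1,1)=1/3: scale R1 → (0, 1, -11)
  clear (0,1): R0 −= (-2/3)R1 → (1, 0, -8)

pivot columns: 0, 1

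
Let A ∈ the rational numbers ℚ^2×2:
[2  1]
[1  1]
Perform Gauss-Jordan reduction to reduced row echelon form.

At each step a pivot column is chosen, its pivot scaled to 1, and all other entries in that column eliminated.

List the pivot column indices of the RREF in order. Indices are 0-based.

step 1: normalize row 0 (÷2) = (1, 1/2)
  row 1: subtract 1×row0 = (0, 1/2)
step 2: normalize row 1 (÷1/2) = (0, 1)
  row 0: subtract 1/2×row1 = (1, 0)

pivot columns: 0, 1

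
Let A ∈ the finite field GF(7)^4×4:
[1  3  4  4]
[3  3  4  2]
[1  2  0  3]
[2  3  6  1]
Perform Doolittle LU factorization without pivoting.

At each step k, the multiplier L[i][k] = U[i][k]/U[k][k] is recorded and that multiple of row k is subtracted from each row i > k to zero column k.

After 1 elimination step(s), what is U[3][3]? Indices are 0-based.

Step 1: pivot at (0,0) is 1.
  row1 ← row1 − (3)·row0  ⇒  L[1][0]=3, U row1=(0, 1, 6, 4)
  row2 ← row2 − (1)·row0  ⇒  L[2][0]=1, U row2=(0, 6, 3, 6)
  row3 ← row3 − (2)·row0  ⇒  L[3][0]=2, U row3=(0, 4, 5, 0)

U[3][3] = 0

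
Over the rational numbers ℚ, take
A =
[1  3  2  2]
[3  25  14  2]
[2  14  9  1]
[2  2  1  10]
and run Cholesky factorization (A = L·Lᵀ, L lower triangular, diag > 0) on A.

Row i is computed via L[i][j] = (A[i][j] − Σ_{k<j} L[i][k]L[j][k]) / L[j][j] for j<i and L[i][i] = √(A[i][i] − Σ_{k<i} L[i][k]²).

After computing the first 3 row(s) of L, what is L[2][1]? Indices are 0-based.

L[2][1] = 2

Step 1: L[0][0] = √(1) = 1.
  L[1][0] = (3) / L[0][0] = 3.
Step 2: L[1][1] = √(16) = 4.
  L[2][0] = (2) / L[0][0] = 2.
  L[2][1] = (8) / L[1][1] = 2.
Step 3: L[2][2] = √(1) = 1.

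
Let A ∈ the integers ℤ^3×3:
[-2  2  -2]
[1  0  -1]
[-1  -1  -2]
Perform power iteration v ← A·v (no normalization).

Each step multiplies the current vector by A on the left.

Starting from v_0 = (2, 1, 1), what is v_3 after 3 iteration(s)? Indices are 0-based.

v_3 = (-64, 7, -47)

v_0 = (2, 1, 1).
v_1 = A·v_0 = (-4, 1, -5).
v_2 = A·v_1 = (20, 1, 13).
v_3 = A·v_2 = (-64, 7, -47).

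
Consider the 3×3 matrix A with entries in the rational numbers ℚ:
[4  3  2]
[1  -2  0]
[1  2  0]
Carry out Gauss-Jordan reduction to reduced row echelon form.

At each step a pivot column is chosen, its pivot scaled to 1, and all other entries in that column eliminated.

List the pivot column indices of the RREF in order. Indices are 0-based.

step 1: normalize row 0 (÷4) = (1, 3/4, 1/2)
  row 1: subtract 1×row0 = (0, -11/4, -1/2)
  row 2: subtract 1×row0 = (0, 5/4, -1/2)
step 2: normalize row 1 (÷-11/4) = (0, 1, 2/11)
  row 0: subtract 3/4×row1 = (1, 0, 4/11)
  row 2: subtract 5/4×row1 = (0, 0, -8/11)
step 3: normalize row 2 (÷-8/11) = (0, 0, 1)
  row 0: subtract 4/11×row2 = (1, 0, 0)
  row 1: subtract 2/11×row2 = (0, 1, 0)

pivot columns: 0, 1, 2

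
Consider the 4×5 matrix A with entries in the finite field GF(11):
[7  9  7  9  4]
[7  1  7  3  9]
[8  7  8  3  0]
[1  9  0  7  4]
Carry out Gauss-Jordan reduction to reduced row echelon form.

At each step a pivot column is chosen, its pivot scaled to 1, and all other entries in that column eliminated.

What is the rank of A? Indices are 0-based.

step 1: normalize row 0 (÷7) = (1, 6, 1, 6, 10)
  row 1: subtract 7×row0 = (0, 3, 0, 5, 5)
  row 2: subtract 8×row0 = (0, 3, 0, 10, 8)
  row 3: subtract 1×row0 = (0, 3, 10, 1, 5)
step 2: normalize row 1 (÷3) = (0, 1, 0, 9, 9)
  row 0: subtract 6×row1 = (1, 0, 1, 7, 0)
  row 2: subtract 3×row1 = (0, 0, 0, 5, 3)
  row 3: subtract 3×row1 = (0, 0, 10, 7, 0)
step 3: exchange rows 2,3
step 3: normalize row 2 (÷10) = (0, 0, 1, 4, 0)
  row 0: subtract 1×row2 = (1, 0, 0, 3, 0)
step 4: normalize row 3 (÷5) = (0, 0, 0, 1, 5)
  row 0: subtract 3×row3 = (1, 0, 0, 0, 7)
  row 1: subtract 9×row3 = (0, 1, 0, 0, 8)
  row 2: subtract 4×row3 = (0, 0, 1, 0, 2)

rank = 4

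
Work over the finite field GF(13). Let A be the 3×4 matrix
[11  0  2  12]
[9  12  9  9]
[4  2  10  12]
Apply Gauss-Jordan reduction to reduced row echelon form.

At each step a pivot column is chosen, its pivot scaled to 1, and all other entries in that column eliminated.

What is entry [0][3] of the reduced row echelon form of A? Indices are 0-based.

M[0][3] = 4

[1] R0 /= 11  ⇒  (1, 0, 12, 7)
     R1 -= 9·R0  ⇒  (0, 12, 5, 11)
     R2 -= 4·R0  ⇒  (0, 2, 1, 10)
[2] R1 /= 12  ⇒  (0, 1, 8, 2)
     R2 -= 2·R1  ⇒  (0, 0, 11, 6)
[3] R2 /= 11  ⇒  (0, 0, 1, 10)
     R0 -= 12·R2  ⇒  (1, 0, 0, 4)
     R1 -= 8·R2  ⇒  (0, 1, 0, 0)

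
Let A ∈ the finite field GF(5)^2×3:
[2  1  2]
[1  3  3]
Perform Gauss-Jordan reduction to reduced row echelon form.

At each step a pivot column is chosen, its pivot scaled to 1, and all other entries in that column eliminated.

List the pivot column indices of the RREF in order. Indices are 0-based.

pivot(0,0)=2: scale R0 → (1, 3, 1)
  clear (1,0): R1 −= (1)R0 → (0, 0, 2)
col 1: no nonzero at/below row 1; advance.
pivot(1,2)=2: scale R1 → (0, 0, 1)
  clear (0,2): R0 −= (1)R1 → (1, 3, 0)

pivot columns: 0, 2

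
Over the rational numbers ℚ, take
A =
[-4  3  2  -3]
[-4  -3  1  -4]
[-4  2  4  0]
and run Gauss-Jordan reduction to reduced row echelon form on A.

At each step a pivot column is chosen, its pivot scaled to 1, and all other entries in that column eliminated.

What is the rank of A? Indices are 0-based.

[1] R0 /= -4  ⇒  (1, -3/4, -1/2, 3/4)
     R1 -= -4·R0  ⇒  (0, -6, -1, -1)
     R2 -= -4·R0  ⇒  (0, -1, 2, 3)
[2] R1 /= -6  ⇒  (0, 1, 1/6, 1/6)
     R0 -= -3/4·R1  ⇒  (1, 0, -3/8, 7/8)
     R2 -= -1·R1  ⇒  (0, 0, 13/6, 19/6)
[3] R2 /= 13/6  ⇒  (0, 0, 1, 19/13)
     R0 -= -3/8·R2  ⇒  (1, 0, 0, 37/26)
     R1 -= 1/6·R2  ⇒  (0, 1, 0, -1/13)

rank = 3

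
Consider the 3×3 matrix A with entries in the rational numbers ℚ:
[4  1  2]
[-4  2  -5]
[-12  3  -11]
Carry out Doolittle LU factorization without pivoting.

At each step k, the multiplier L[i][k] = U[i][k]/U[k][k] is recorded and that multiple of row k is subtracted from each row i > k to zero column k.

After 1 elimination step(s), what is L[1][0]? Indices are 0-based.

L[1][0] = -1

[col 0] pivot 4
  R1 -= -1*R0 → (0, 3, -3)  (L[1][0] := -1)
  R2 -= -3*R0 → (0, 6, -5)  (L[2][0] := -3)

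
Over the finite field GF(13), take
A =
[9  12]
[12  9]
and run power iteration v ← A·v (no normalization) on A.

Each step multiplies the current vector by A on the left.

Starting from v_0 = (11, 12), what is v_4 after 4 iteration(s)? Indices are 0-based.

v_4 = (10, 0)

v_0 = (11, 12).
v_1 = A·v_0 = (9, 6).
v_2 = A·v_1 = (10, 6).
v_3 = A·v_2 = (6, 5).
v_4 = A·v_3 = (10, 0).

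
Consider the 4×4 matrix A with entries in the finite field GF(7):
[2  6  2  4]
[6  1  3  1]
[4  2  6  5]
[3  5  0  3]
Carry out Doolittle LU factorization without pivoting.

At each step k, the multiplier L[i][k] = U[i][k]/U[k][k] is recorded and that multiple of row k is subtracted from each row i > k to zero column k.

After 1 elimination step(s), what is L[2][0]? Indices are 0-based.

L[2][0] = 2

Step 1: pivot at (0,0) is 2.
  row1 ← row1 − (3)·row0  ⇒  L[1][0]=3, U row1=(0, 4, 4, 3)
  row2 ← row2 − (2)·row0  ⇒  L[2][0]=2, U row2=(0, 4, 2, 4)
  row3 ← row3 − (5)·row0  ⇒  L[3][0]=5, U row3=(0, 3, 4, 4)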